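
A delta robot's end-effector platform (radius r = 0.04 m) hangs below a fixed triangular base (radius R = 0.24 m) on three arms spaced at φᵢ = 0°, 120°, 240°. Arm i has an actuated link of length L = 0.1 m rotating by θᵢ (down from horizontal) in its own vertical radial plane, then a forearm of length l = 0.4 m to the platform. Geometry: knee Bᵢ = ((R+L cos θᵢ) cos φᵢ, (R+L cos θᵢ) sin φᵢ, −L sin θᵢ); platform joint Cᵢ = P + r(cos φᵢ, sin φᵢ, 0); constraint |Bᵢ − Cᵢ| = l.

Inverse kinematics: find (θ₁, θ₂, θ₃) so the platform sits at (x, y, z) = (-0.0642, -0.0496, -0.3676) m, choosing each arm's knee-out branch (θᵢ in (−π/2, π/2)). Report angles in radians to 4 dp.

θ₁ = 1.3097, θ₂ = 0.9602, θ₃ = 0.3494

arm 1 (φ=0.0°): x'=-0.0642, y'=-0.0496
  e−x'=0.2642;  (l²−L²−(e−x')²−y'²−z²)/2L = -0.2870
  √(A²+B²)=0.4527;  θ1 = -0.9476+2.2574 ≈ 1.3097
rotate P by −φ2: (-0.0109, 0.0804, -0.3676)
  A=0.2109, B=-0.3676, C=(l²−L²−A²−y'²−z²)/(2L)=-0.1803
  γ=atan2(-0.3676,0.2109)=-1.0500;  ψ=arccos(-0.4254)=2.0102;  θ2=γ+ψ≈0.9602
φ3=240.0° → target in arm frame (0.0751, -0.0308)
  e−x'=0.1249;  (l²−L²−(e−x')²−y'²−z²)/2L = -0.0084
  θ3 = atan2(B,A) + arccos(C/0.3883) = 0.3494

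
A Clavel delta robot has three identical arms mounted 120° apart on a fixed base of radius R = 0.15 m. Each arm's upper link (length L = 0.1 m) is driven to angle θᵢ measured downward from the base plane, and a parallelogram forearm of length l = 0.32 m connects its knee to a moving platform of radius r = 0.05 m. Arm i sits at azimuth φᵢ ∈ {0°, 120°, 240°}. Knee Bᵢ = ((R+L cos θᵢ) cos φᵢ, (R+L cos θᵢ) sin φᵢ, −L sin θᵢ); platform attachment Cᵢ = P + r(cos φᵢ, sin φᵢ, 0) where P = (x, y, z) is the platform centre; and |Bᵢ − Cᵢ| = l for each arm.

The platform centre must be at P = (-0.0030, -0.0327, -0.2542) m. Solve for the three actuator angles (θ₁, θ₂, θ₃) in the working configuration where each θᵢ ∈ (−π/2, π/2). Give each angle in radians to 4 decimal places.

θ₁ = 0.0870, θ₂ = 0.2618, θ₃ = -0.1749

arm 1 (φ=0.0°): x'=-0.0030, y'=-0.0327
  e−x'=0.1030;  (l²−L²−(e−x')²−y'²−z²)/2L = 0.0805
  θ1 = atan2(B,A) + arccos(C/0.2743) = 0.0870
rotate P by −φ2: (-0.0268, 0.0189, -0.2542)
  e−x'=0.1268;  (l²−L²−(e−x')²−y'²−z²)/2L = 0.0567
  γ=atan2(-0.2542,0.1268)=-1.1080;  ψ=arccos(0.1996)=1.3698;  θ2=γ+ψ≈0.2618
rotate P by −φ3: (0.0298, 0.0138, -0.2542)
  A=0.0702, B=-0.2542, C=(l²−L²−A²−y'²−z²)/(2L)=0.1133
  √(A²+B²)=0.2637;  θ3 = -1.3014+1.1265 ≈ -0.1749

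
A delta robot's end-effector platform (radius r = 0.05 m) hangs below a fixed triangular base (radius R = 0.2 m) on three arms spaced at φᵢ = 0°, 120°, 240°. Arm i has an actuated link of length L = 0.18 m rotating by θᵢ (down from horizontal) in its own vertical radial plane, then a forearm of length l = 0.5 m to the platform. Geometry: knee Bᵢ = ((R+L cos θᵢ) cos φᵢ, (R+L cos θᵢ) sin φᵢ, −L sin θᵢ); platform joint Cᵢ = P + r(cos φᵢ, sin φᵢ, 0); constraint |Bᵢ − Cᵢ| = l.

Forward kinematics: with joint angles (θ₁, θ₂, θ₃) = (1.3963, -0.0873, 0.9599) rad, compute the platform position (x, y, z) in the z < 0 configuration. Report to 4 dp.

φ1=0.0°: virtual centre (0.1813, 0.0000, -0.1773), radius l
arm 2 at φ=120.0°: ρ2 = 0.3293;  S2 = (-0.1647, 0.2852, 0.0157)
arm 3 at φ=240.0°: ρ3 = 0.2532;  S3 = (-0.1266, -0.2193, -0.1474)
eliminate P² terms by subtracting sphere 1 from 2 and 3
[-0.6918 0.5704 0.3859]·P = 0.0444;  [-0.6157 -0.4386 0.0596]·P = 0.0216
det = 0.6547;  x = -0.0486+0.3105z,  y = 0.0190+-0.2999z
quadratic in z: (1.1864)z²+(0.2004)z+(-0.1654)=0, √Δ=0.9083 → z ∈ {-0.4673, 0.2983}; z = -0.4673 (taking z<0)
x = -0.1937, y = 0.1591

(-0.1937, 0.1591, -0.4673)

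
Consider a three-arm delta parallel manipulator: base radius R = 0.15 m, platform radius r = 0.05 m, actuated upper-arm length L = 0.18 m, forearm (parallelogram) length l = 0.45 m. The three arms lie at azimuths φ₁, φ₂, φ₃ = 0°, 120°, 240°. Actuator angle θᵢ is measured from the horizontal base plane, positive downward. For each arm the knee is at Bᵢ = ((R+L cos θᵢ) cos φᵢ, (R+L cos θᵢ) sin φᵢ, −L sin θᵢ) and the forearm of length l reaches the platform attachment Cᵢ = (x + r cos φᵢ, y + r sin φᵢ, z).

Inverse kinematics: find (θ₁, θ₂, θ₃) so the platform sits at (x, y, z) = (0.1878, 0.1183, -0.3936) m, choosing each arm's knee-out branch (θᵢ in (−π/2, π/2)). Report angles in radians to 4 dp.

θ₁ = -0.1745, θ₂ = 0.5239, θ₃ = 1.1346

φ1=0.0° → target in arm frame (0.1878, 0.1183)
  e−x'=-0.0878;  (l²−L²−(e−x')²−y'²−z²)/2L = -0.0181
  θ1 = atan2(B,A) + arccos(C/0.4033) = -0.1745
arm 2 (φ=120.0°): x'=0.0086, y'=-0.2218
  A cos θ + B sin θ = C:  0.0914·cos θ + -0.3936·sin θ = -0.1177
  θ2 = atan2(B,A) + arccos(C/0.4041) = 0.5239
rotate P by −φ3: (-0.1964, 0.1035, -0.3936)
  e−x'=0.2964;  (l²−L²−(e−x')²−y'²−z²)/2L = -0.2315
  √(A²+B²)=0.4927;  θ3 = -0.9254+2.0600 ≈ 1.1346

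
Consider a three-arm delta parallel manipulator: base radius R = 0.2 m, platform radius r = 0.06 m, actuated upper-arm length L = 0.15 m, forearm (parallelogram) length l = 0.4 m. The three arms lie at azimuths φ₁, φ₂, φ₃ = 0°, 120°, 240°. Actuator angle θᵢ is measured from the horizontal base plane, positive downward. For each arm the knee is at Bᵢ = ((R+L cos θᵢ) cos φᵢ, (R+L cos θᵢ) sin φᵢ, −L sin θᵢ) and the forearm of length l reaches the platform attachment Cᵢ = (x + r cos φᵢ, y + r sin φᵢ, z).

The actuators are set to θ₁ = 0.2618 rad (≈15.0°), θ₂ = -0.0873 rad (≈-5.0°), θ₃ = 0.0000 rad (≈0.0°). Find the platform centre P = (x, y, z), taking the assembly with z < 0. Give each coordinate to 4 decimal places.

φ1=0.0°: virtual centre (0.2849, 0.0000, -0.0388), radius l
arm 2 at φ=120.0°: ρ2 = 0.2894;  O2 = (-0.1447, 0.2507, 0.0131)
O3 = (0.2900·cos240.0°, 0.2900·sin240.0°, 0.0000) = (-0.1450, -0.2511, 0.0000)
eliminate P² terms by subtracting sphere 1 from 2 and 3
[-0.8592 0.5013 0.1038]·P = 0.0013;  [-0.8598 -0.5023 0.0776]·P = 0.0014
det = 0.8626;  x = -0.0016+0.1056z,  y = -0.0002+-0.0261z
sphere 1 gives Az²+Bz+C=0 with A=1.0118, B=0.0172, C=-0.0764;  B²−4AC=0.3096;  roots -0.2835, 0.2665;  negative root z = -0.2835
x = -0.0315, y = 0.0072

(-0.0315, 0.0072, -0.2835)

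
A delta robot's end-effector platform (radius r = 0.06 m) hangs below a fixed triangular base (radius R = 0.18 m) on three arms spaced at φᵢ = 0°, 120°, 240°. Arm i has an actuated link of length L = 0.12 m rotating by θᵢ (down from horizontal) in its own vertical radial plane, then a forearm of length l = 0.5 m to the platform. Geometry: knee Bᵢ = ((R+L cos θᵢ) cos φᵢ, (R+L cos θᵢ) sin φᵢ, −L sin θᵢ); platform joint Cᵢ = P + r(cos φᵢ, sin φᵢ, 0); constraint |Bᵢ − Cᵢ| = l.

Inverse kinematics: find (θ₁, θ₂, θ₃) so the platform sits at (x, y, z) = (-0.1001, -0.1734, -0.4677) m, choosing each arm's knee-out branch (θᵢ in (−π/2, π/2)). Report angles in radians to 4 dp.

θ₁ = 0.9600, θ₂ = 0.9600, θ₃ = -0.2615

rotate P by −φ1: (-0.1001, -0.1734, -0.4677)
  e−x'=0.2201;  (l²−L²−(e−x')²−y'²−z²)/2L = -0.2569
  γ=atan2(-0.4677,0.2201)=-1.1309;  ψ=arccos(-0.4970)=2.0909;  θ1=γ+ψ≈0.9600
rotate P by −φ2: (-0.1001, 0.1734, -0.4677)
  A cos θ + B sin θ = C:  0.2201·cos θ + -0.4677·sin θ = -0.2569
  √(A²+B²)=0.5169;  θ2 = -1.1309+2.0910 ≈ 0.9600
arm 3 (φ=240.0°): x'=0.2002, y'=0.0000
  A cos θ + B sin θ = C:  -0.0802·cos θ + -0.4677·sin θ = 0.0434
  γ=atan2(-0.4677,-0.0802)=-1.7407;  ψ=arccos(0.0915)=1.4792;  θ3=γ+ψ≈-0.2615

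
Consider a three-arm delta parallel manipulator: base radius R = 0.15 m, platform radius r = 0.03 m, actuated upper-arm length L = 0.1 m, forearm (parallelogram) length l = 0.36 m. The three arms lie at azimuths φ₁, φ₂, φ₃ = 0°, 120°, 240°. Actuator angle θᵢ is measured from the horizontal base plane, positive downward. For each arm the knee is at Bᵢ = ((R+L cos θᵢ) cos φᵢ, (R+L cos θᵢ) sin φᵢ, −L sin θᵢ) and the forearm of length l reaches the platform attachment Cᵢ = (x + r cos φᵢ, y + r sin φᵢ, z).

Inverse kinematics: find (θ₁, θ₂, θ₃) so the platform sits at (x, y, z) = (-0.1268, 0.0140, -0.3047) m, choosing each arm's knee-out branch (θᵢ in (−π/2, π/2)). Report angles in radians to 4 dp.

rotate P by −φ1: (-0.1268, 0.0140, -0.3047)
  A=0.2468, B=-0.3047, C=(l²−L²−A²−y'²−z²)/(2L)=-0.1717
  γ=atan2(-0.3047,0.2468)=-0.8900;  ψ=arccos(-0.4380)=2.0242;  θ1=γ+ψ≈1.1342
rotate P by −φ2: (0.0755, 0.1028, -0.3047)
  e−x'=0.0445;  (l²−L²−(e−x')²−y'²−z²)/2L = 0.0710
  θ2 = atan2(B,A) + arccos(C/0.3079) = -0.0879
arm 3 (φ=240.0°): x'=0.0513, y'=-0.1168
  e−x'=0.0687;  (l²−L²−(e−x')²−y'²−z²)/2L = 0.0419
  √(A²+B²)=0.3124;  θ3 = -1.3490+1.4361 ≈ 0.0871

θ₁ = 1.1342, θ₂ = -0.0879, θ₃ = 0.0871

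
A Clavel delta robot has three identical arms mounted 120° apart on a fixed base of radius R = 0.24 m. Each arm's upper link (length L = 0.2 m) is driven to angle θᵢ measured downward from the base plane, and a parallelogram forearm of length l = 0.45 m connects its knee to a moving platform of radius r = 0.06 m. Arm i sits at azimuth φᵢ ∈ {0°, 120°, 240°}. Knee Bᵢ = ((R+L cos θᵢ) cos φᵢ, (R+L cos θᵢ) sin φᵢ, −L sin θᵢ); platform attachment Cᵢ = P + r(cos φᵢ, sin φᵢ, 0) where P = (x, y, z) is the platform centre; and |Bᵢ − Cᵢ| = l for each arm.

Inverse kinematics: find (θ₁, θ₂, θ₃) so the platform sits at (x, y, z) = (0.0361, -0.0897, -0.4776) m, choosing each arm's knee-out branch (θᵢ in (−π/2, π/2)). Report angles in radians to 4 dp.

φ1=0.0° → target in arm frame (0.0361, -0.0897)
  A cos θ + B sin θ = C:  0.1439·cos θ + -0.4776·sin θ = -0.2359
  θ1 = atan2(B,A) + arccos(C/0.4988) = 0.7852
rotate P by −φ2: (-0.0957, 0.0136, -0.4776)
  A cos θ + B sin θ = C:  0.2757·cos θ + -0.4776·sin θ = -0.3545
  √(A²+B²)=0.5515;  θ2 = -1.0472+2.2691 ≈ 1.2218
φ3=240.0° → target in arm frame (0.0596, 0.0761)
  e−x'=0.1204;  (l²−L²−(e−x')²−y'²−z²)/2L = -0.2147
  √(A²+B²)=0.4925;  θ3 = -1.3239+2.0219 ≈ 0.6980

θ₁ = 0.7852, θ₂ = 1.2218, θ₃ = 0.6980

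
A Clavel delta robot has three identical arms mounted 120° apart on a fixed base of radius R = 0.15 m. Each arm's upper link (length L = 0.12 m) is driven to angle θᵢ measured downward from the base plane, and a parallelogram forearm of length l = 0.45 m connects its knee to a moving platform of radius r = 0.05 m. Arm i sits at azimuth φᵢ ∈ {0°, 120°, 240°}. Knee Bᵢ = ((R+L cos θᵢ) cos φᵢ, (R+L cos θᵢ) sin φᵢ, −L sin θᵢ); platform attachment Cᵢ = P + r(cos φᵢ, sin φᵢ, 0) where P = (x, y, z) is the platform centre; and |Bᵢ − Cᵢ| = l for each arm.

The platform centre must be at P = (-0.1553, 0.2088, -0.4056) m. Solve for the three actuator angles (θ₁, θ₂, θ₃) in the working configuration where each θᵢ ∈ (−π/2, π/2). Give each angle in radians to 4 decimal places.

θ₁ = 1.3958, θ₂ = -0.3492, θ₃ = 1.2213

arm 1 (φ=0.0°): x'=-0.1553, y'=0.2088
  e−x'=0.2553;  (l²−L²−(e−x')²−y'²−z²)/2L = -0.3549
  θ1 = atan2(B,A) + arccos(C/0.4793) = 1.3958
rotate P by −φ2: (0.2585, 0.0301, -0.4056)
  e−x'=-0.1585;  (l²−L²−(e−x')²−y'²−z²)/2L = -0.0101
  γ=atan2(-0.4056,-0.1585)=-1.9433;  ψ=arccos(-0.0233)=1.5941;  θ2=γ+ψ≈-0.3492
φ3=240.0° → target in arm frame (-0.1032, -0.2389)
  A cos θ + B sin θ = C:  0.2032·cos θ + -0.4056·sin θ = -0.3115
  γ=atan2(-0.4056,0.2032)=-1.1064;  ψ=arccos(-0.6867)=2.3277;  θ3=γ+ψ≈1.2213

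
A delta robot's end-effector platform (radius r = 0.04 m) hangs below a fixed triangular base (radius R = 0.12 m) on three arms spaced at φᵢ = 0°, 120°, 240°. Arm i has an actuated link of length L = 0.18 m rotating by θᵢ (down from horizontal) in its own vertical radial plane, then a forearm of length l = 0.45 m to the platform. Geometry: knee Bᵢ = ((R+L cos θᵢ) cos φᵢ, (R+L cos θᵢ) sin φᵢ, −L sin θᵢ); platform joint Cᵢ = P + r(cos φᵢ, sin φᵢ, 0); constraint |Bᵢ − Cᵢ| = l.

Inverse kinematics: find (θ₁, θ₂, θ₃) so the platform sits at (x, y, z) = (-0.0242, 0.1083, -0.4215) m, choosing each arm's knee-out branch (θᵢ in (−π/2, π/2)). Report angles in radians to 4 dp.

φ1=0.0° → target in arm frame (-0.0242, 0.1083)
  A cos θ + B sin θ = C:  0.1042·cos θ + -0.4215·sin θ = -0.0837
  √(A²+B²)=0.4342;  θ1 = -1.3284+1.7649 ≈ 0.4365
rotate P by −φ2: (0.1059, -0.0332, -0.4215)
  A=-0.0259, B=-0.4215, C=(l²−L²−A²−y'²−z²)/(2L)=-0.0259
  θ2 = atan2(B,A) + arccos(C/0.4223) = 0.0001
rotate P by −φ3: (-0.0817, -0.0751, -0.4215)
  A cos θ + B sin θ = C:  0.1617·cos θ + -0.4215·sin θ = -0.1093
  √(A²+B²)=0.4514;  θ3 = -1.2045+1.8153 ≈ 0.6108

θ₁ = 0.4365, θ₂ = 0.0001, θ₃ = 0.6108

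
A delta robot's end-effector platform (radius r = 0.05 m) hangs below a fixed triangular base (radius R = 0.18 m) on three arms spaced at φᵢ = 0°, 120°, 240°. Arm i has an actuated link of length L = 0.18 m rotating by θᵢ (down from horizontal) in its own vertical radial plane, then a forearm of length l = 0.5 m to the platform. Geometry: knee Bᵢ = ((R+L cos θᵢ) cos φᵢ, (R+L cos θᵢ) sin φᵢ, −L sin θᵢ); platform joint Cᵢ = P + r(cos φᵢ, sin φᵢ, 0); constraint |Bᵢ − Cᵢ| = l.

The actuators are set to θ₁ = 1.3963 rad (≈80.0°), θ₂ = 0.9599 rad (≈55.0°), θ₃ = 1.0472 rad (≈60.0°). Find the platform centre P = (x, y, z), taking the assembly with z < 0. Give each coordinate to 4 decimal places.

φ1=0.0°: virtual centre (0.1613, 0.0000, -0.1773), radius l
φ2=120.0°: virtual centre (-0.1166, 0.2020, -0.1474), radius l
arm 3 at φ=240.0°: (R−r)+L cos θ3 = 0.2200;  S3 = (-0.1100, -0.1905, -0.1559)
eliminate P² terms by subtracting sphere 1 from 2 and 3
plane₁₂: -0.5557x+0.4040y+0.0596z = 0.0187
det = 0.4309;  x = -0.0309+0.0928z,  y = 0.0039+-0.0199z
quadratic in z: (1.0090)z²+(0.3187)z+(-0.1817)=0, √Δ=0.9136 → z ∈ {-0.6107, 0.2948}; z = -0.6107 (taking z<0)
x = -0.0876, y = 0.0160

(-0.0876, 0.0160, -0.6107)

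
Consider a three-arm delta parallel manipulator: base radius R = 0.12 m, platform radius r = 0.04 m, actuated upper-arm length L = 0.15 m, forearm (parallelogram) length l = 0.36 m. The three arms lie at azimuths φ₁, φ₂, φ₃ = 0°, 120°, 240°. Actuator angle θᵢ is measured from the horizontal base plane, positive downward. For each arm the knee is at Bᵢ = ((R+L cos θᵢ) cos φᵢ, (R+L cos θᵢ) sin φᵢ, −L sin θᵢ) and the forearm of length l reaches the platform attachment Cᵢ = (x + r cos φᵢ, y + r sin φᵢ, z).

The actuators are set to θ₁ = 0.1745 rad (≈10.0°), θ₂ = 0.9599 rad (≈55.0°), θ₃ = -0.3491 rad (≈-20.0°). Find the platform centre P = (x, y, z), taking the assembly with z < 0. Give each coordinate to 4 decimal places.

O1 = (0.2277·cos0.0°, 0.2277·sin0.0°, -0.0260) = (0.2277, 0.0000, -0.0260)
φ2=120.0°: virtual centre (-0.0830, 0.1438, -0.1229), radius l
O3 = (0.2210·cos240.0°, 0.2210·sin240.0°, 0.0513) = (-0.1105, -0.1914, 0.0513)
eliminate P² terms by subtracting sphere 1 from 2 and 3
[-0.6215 0.2876 -0.1937]·P = -0.0099;  [-0.6764 -0.3827 0.1547]·P = -0.0011
det = 0.4324;  x = 0.0095+-0.0685z,  y = -0.0139+0.5253z
into |P−O₁|² = l²: 1.2807z² + 0.0674z + -0.0811 = 0;  Δ = 0.4199;  z = -0.2793 or 0.2267 → z<0 root = -0.2793
x = 0.0286, y = -0.1606

(0.0286, -0.1606, -0.2793)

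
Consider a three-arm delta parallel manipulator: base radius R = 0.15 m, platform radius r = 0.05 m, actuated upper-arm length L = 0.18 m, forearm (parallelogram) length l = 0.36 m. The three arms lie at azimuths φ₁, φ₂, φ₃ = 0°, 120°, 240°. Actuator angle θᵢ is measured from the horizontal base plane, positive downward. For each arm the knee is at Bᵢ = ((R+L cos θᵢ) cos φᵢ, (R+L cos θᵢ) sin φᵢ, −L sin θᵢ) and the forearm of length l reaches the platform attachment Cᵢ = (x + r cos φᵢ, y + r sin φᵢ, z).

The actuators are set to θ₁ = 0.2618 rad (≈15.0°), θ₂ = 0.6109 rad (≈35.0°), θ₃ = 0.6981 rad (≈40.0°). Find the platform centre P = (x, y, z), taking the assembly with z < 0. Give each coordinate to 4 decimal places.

(0.0617, 0.0130, -0.3371)

arm 1 at φ=0.0°: ρ1 = 0.2739;  O1 = (0.2739, 0.0000, -0.0466)
arm 2 at φ=120.0°: ρ2 = 0.2474;  O2 = (-0.1237, 0.2143, -0.1032)
O3 = (0.2379·cos240.0°, 0.2379·sin240.0°, -0.1157) = (-0.1189, -0.2060, -0.1157)
|O₂|²−|O₁|² = -0.0053;  |O₃|²−|O₁|² = -0.0072
[-0.7952 0.4286 -0.1133]·P = -0.0053;  [-0.7856 -0.4120 -0.1382]·P = -0.0072
Cramer: x(z) = 0.0079-0.1595z;  y(z) = 0.0024-0.0314z
sphere 1 gives Az²+Bz+C=0 with A=1.0264, B=0.1778, C=-0.0567;  B²−4AC=0.2644;  roots -0.3371, 0.1639;  negative root z = -0.3371
x = 0.0617, y = 0.0130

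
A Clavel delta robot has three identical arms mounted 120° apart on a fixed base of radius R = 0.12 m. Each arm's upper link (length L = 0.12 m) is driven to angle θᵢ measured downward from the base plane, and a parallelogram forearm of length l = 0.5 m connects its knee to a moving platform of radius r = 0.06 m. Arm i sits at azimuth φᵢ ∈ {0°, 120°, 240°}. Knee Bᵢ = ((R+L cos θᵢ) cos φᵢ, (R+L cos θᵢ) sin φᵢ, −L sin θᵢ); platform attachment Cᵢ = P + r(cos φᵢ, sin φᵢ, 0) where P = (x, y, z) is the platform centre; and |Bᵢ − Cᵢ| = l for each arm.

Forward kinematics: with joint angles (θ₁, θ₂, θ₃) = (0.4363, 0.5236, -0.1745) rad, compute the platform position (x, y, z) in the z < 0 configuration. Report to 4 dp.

(-0.0558, -0.1318, -0.4776)

S1 = (0.1688·cos0.0°, 0.1688·sin0.0°, -0.0507) = (0.1688, 0.0000, -0.0507)
arm 2 at φ=120.0°: (R−r)+L cos θ2 = 0.1639;  S2 = (-0.0820, 0.1420, -0.0600)
S3 = (0.1782·cos240.0°, 0.1782·sin240.0°, 0.0208) = (-0.0891, -0.1543, 0.0208)
subtract pairs → two planes through P
linear system: -0.5014x+0.2839y = -0.0006−-0.0186z; -0.5157x+-0.3086y = 0.0011−0.1431z
det = 0.3012;  x = -0.0005+0.1159z,  y = -0.0029+0.2701z
sphere 1 gives Az²+Bz+C=0 with A=1.0864, B=0.0607, C=-0.2188;  B²−4AC=0.9544;  roots -0.4776, 0.4217;  negative root z = -0.4776
x = -0.0558, y = -0.1318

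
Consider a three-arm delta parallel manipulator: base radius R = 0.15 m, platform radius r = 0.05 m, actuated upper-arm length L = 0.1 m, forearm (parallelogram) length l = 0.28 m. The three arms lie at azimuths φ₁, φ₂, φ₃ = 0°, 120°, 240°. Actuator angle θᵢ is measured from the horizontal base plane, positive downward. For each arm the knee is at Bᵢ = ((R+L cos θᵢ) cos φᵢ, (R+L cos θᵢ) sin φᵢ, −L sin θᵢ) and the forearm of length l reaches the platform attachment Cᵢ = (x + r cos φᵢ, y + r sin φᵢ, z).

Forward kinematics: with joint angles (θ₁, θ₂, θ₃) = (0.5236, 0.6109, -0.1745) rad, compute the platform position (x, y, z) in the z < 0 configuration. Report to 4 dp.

O1 = (0.1866·cos0.0°, 0.1866·sin0.0°, -0.0500) = (0.1866, 0.0000, -0.0500)
O2 = (0.1819·cos120.0°, 0.1819·sin120.0°, -0.0574) = (-0.0910, 0.1575, -0.0574)
arm 3 at φ=240.0°: ρ3 = 0.1985;  O3 = (-0.0992, -0.1719, 0.0174)
|O₂|²−|O₁|² = -0.0009;  |O₃|²−|O₁|² = 0.0024
linear system: -0.5551x+0.3151y = -0.0009−-0.0147z; -0.5717x+-0.3438y = 0.0024−0.1347z
det = 0.3710;  x = -0.0011+0.1008z,  y = -0.0050+0.2243z
sphere 1 gives Az²+Bz+C=0 with A=1.0605, B=0.0599, C=-0.0406;  B²−4AC=0.1759;  roots -0.2260, 0.1695;  negative root z = -0.2260
x = -0.0239, y = -0.0557

(-0.0239, -0.0557, -0.2260)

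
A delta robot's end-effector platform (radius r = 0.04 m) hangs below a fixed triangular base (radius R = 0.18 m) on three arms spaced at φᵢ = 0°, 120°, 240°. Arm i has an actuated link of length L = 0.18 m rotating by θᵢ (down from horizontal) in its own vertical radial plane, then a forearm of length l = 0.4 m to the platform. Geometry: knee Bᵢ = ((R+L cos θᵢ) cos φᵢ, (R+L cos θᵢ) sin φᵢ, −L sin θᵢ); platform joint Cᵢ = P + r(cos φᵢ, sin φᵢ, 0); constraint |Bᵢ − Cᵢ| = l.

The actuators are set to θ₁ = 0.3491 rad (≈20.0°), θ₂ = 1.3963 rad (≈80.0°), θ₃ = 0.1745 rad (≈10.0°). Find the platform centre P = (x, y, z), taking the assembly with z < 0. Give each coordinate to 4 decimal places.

φ1=0.0°: virtual centre (0.3091, 0.0000, -0.0616), radius l
O2 = (0.1713·cos120.0°, 0.1713·sin120.0°, -0.1773) = (-0.0856, 0.1483, -0.1773)
O3 = (0.3173·cos240.0°, 0.3173·sin240.0°, -0.0313) = (-0.1586, -0.2748, -0.0313)
eliminate P² terms by subtracting sphere 1 from 2 and 3
plane₁₂: -0.7895x+0.2966y+-0.2314z = -0.0386
det = 0.7114;  x = 0.0289+-0.1535z,  y = -0.0533+0.3716z
sphere 1 gives Az²+Bz+C=0 with A=1.1617, B=0.1695, C=-0.0748;  B²−4AC=0.3764;  roots -0.3370, 0.1911;  negative root z = -0.3370
x = 0.0806, y = -0.1786

(0.0806, -0.1786, -0.3370)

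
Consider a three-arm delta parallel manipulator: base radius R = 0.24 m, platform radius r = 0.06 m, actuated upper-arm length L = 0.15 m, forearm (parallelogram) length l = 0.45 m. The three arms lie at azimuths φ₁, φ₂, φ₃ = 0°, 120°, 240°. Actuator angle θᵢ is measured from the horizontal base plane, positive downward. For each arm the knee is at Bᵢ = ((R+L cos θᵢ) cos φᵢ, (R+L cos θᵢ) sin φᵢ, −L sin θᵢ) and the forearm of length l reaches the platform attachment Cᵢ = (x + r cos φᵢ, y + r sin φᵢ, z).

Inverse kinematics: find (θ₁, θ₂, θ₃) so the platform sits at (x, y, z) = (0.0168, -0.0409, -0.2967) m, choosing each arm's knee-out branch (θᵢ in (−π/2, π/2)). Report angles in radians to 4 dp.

θ₁ = -0.1744, θ₂ = 0.2616, θ₃ = -0.2614

rotate P by −φ1: (0.0168, -0.0409, -0.2967)
  A=0.1632, B=-0.2967, C=(l²−L²−A²−y'²−z²)/(2L)=0.2122
  γ=atan2(-0.2967,0.1632)=-1.0679;  ψ=arccos(0.6267)=0.8935;  θ1=γ+ψ≈-0.1744
arm 2 (φ=120.0°): x'=-0.0438, y'=0.0059
  A=0.2238, B=-0.2967, C=(l²−L²−A²−y'²−z²)/(2L)=0.1395
  θ2 = atan2(B,A) + arccos(C/0.3717) = 0.2616
rotate P by −φ3: (0.0270, 0.0350, -0.2967)
  A=0.1530, B=-0.2967, C=(l²−L²−A²−y'²−z²)/(2L)=0.2245
  γ=atan2(-0.2967,0.1530)=-1.0947;  ψ=arccos(0.6724)=0.8333;  θ3=γ+ψ≈-0.2614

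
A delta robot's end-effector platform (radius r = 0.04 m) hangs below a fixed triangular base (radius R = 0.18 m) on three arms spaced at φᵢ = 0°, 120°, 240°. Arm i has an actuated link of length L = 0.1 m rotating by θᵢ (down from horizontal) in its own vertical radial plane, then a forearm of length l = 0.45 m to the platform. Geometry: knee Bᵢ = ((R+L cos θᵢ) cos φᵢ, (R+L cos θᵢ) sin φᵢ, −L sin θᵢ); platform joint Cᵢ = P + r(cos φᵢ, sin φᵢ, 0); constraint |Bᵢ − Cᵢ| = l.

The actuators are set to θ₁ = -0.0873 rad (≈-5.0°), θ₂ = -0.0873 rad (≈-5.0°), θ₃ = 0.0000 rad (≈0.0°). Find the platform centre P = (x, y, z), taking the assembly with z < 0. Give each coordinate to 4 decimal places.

(0.0045, 0.0077, -0.3749)

arm 1 at φ=0.0°: ρ1 = 0.2396;  S1 = (0.2396, 0.0000, 0.0087)
S2 = (0.2396·cos120.0°, 0.2396·sin120.0°, 0.0087) = (-0.1198, 0.2075, 0.0087)
S3 = (0.2400·cos240.0°, 0.2400·sin240.0°, 0.0000) = (-0.1200, -0.2078, 0.0000)
eliminate P² terms by subtracting sphere 1 from 2 and 3
plane₁₂: -0.7189x+0.4150y+0.0000z = 0.0000
Cramer: x(z) = -0.0001-0.0121z;  y(z) = -0.0001-0.0210z
into |P−S₁|² = l²: 1.0006z² + -0.0116z + -0.1450 = 0;  Δ = 0.5804;  z = -0.3749 or 0.3865 → z<0 root = -0.3749
x = 0.0045, y = 0.0077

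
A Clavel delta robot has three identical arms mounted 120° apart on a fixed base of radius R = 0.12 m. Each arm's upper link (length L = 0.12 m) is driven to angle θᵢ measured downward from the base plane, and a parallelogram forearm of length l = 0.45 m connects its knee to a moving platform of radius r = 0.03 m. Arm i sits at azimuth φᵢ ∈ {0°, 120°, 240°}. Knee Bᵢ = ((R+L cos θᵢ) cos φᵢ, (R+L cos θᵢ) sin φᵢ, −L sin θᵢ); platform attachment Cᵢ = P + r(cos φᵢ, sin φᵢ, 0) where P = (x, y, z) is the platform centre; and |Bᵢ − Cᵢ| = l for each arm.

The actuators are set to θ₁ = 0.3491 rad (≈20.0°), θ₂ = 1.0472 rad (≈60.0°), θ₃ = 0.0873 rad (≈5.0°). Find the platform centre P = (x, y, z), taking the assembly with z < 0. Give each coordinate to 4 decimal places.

O1 = (0.2028·cos0.0°, 0.2028·sin0.0°, -0.0410) = (0.2028, 0.0000, -0.0410)
arm 2 at φ=120.0°: ρ2 = 0.1500;  O2 = (-0.0750, 0.1299, -0.1039)
arm 3 at φ=240.0°: ρ3 = 0.2095;  O3 = (-0.1048, -0.1815, -0.0105)
|O₂|²−|O₁|² = -0.0095;  |O₃|²−|O₁|² = 0.0012
plane₁₂: -0.5555x+0.2598y+-0.1258z = -0.0095
Cramer: x(z) = 0.0087-0.0823z;  y(z) = -0.0180+0.3080z
into |P−O₁|² = l²: 1.1017z² + 0.1029z + -0.1628 = 0;  Δ = 0.7281;  z = -0.4340 or 0.3405 → z<0 root = -0.4340
x = 0.0444, y = -0.1517

(0.0444, -0.1517, -0.4340)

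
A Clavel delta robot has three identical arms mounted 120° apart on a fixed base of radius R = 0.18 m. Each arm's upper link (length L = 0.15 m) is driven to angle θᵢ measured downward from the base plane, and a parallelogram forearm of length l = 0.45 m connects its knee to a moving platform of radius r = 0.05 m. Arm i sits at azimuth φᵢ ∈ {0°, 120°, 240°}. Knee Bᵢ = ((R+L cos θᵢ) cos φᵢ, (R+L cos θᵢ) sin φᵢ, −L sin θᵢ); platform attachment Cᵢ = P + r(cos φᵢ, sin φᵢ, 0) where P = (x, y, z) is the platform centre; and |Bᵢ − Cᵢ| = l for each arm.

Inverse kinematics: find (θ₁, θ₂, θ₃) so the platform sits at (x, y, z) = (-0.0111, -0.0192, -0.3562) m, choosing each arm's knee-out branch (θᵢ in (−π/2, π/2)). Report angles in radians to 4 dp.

θ₁ = 0.0874, θ₂ = 0.0873, θ₃ = -0.0869

arm 1 (φ=0.0°): x'=-0.0111, y'=-0.0192
  A cos θ + B sin θ = C:  0.1411·cos θ + -0.3562·sin θ = 0.1095
  √(A²+B²)=0.3831;  θ1 = -1.1936+1.2810 ≈ 0.0874
arm 2 (φ=120.0°): x'=-0.0111, y'=0.0192
  e−x'=0.1411;  (l²−L²−(e−x')²−y'²−z²)/2L = 0.1095
  γ=atan2(-0.3562,0.1411)=-1.1937;  ψ=arccos(0.2858)=1.2809;  θ2=γ+ψ≈0.0873
φ3=240.0° → target in arm frame (0.0222, 0.0000)
  e−x'=0.1078;  (l²−L²−(e−x')²−y'²−z²)/2L = 0.1383
  √(A²+B²)=0.3722;  θ3 = -1.2769+1.1900 ≈ -0.0869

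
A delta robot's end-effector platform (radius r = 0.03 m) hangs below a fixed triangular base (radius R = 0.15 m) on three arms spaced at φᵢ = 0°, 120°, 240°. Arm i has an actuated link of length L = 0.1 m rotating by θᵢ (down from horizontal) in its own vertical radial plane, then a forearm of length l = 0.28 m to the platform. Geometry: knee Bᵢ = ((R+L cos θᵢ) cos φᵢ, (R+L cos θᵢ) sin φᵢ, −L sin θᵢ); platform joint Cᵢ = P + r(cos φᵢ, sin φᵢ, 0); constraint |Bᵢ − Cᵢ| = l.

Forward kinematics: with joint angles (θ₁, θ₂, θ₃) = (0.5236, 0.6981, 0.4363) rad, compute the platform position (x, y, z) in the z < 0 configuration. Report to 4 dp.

(0.0041, -0.0200, -0.2424)

arm 1 at φ=0.0°: (R−r)+L cos θ1 = 0.2066;  S1 = (0.2066, 0.0000, -0.0500)
arm 2 at φ=120.0°: (R−r)+L cos θ2 = 0.1966;  S2 = (-0.0983, 0.1703, -0.0643)
S3 = (0.2106·cos240.0°, 0.2106·sin240.0°, -0.0423) = (-0.1053, -0.1824, -0.0423)
eliminate P² terms by subtracting sphere 1 from 2 and 3
[-0.6098 0.3405 -0.0286]·P = -0.0024;  [-0.6238 -0.3648 0.0155]·P = 0.0010
Cramer: x(z) = 0.0013-0.0118z;  y(z) = -0.0048+0.0627z
into |P−S₁|² = l²: 1.0041z² + 0.1043z + -0.0337 = 0;  Δ = 0.1463;  z = -0.2424 or 0.1385 → z<0 root = -0.2424
x = 0.0041, y = -0.0200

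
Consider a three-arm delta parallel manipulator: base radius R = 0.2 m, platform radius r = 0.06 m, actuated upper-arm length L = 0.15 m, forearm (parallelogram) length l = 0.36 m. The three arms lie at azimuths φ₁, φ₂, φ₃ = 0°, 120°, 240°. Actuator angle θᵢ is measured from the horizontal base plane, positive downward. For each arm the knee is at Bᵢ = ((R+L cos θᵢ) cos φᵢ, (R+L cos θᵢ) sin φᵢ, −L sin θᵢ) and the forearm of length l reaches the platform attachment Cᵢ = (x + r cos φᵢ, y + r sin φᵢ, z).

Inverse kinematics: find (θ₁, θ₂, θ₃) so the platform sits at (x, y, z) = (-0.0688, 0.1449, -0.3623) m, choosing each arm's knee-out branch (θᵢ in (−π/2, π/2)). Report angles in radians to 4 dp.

θ₁ = 1.3088, θ₂ = 0.1743, θ₃ = 1.3962

rotate P by −φ1: (-0.0688, 0.1449, -0.3623)
  A cos θ + B sin θ = C:  0.2088·cos θ + -0.3623·sin θ = -0.2958
  θ1 = atan2(B,A) + arccos(C/0.4182) = 1.3088
φ2=120.0° → target in arm frame (0.1599, -0.0129)
  e−x'=-0.0199;  (l²−L²−(e−x')²−y'²−z²)/2L = -0.0824
  γ=atan2(-0.3623,-0.0199)=-1.6256;  ψ=arccos(-0.2271)=1.7999;  θ2=γ+ψ≈0.1743
arm 3 (φ=240.0°): x'=-0.0911, y'=-0.1320
  A cos θ + B sin θ = C:  0.2311·cos θ + -0.3623·sin θ = -0.3167
  γ=atan2(-0.3623,0.2311)=-1.0030;  ψ=arccos(-0.7369)=2.3992;  θ3=γ+ψ≈1.3962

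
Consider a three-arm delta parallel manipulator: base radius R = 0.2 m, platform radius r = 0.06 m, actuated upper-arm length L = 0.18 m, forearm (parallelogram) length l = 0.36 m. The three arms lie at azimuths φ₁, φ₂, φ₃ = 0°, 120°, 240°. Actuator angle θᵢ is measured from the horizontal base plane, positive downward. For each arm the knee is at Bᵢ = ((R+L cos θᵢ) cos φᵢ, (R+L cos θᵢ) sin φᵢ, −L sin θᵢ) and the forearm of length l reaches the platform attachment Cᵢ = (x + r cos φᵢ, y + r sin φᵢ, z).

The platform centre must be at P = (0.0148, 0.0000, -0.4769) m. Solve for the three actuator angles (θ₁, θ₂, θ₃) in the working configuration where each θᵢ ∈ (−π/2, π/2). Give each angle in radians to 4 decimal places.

θ₁ = 1.2217, θ₂ = 1.3093, θ₃ = 1.3093

φ1=0.0° → target in arm frame (0.0148, 0.0000)
  e−x'=0.1252;  (l²−L²−(e−x')²−y'²−z²)/2L = -0.4053
  √(A²+B²)=0.4931;  θ1 = -1.3141+2.5357 ≈ 1.2217
rotate P by −φ2: (-0.0074, -0.0128, -0.4769)
  A=0.1474, B=-0.4769, C=(l²−L²−A²−y'²−z²)/(2L)=-0.4226
  γ=atan2(-0.4769,0.1474)=-1.2710;  ψ=arccos(-0.8466)=2.5803;  θ2=γ+ψ≈1.3093
φ3=240.0° → target in arm frame (-0.0074, 0.0128)
  A cos θ + B sin θ = C:  0.1474·cos θ + -0.4769·sin θ = -0.4226
  √(A²+B²)=0.4992;  θ3 = -1.2710+2.5803 ≈ 1.3093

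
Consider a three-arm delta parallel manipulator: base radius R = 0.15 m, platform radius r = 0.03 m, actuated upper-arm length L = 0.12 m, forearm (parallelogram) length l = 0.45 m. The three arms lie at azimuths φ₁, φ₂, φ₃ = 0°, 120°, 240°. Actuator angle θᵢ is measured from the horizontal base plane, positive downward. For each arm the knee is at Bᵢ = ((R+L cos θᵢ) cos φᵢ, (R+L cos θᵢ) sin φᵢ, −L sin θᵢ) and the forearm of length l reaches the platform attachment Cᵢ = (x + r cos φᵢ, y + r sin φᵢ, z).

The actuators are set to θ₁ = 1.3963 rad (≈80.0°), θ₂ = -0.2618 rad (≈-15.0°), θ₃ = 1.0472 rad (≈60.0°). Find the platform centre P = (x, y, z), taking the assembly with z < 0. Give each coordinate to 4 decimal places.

(-0.1556, 0.1622, -0.4154)

φ1=0.0°: virtual centre (0.1408, 0.0000, -0.1182), radius l
φ2=120.0°: virtual centre (-0.1180, 0.2043, 0.0311), radius l
φ3=240.0°: virtual centre (-0.0900, -0.1559, -0.1039), radius l
|S₂|²−|S₁|² = 0.0228;  |S₃|²−|S₁|² = 0.0094
plane₁₂: -0.5176x+0.4086y+0.2985z = 0.0228
det = 0.3500;  x = -0.0313+0.2991z,  y = 0.0162+-0.3515z
sphere 1 gives Az²+Bz+C=0 with A=1.2131, B=0.1220, C=-0.1586;  B²−4AC=0.7847;  roots -0.4154, 0.3148;  negative root z = -0.4154
x = -0.1556, y = 0.1622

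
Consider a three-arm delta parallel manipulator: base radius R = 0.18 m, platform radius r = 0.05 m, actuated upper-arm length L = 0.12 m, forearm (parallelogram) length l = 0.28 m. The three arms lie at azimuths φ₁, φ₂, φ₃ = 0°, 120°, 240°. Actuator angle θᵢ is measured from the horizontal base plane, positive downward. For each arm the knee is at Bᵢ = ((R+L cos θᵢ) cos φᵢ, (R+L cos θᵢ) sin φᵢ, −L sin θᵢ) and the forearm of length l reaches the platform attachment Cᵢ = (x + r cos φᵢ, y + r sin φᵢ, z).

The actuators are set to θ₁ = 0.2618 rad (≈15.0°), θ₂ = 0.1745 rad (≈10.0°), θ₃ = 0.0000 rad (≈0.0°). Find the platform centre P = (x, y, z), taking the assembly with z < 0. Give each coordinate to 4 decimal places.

(-0.0092, -0.0076, -0.1461)

arm 1 at φ=0.0°: e+L cos θ1 = 0.2459;  O1 = (0.2459, 0.0000, -0.0311)
arm 2 at φ=120.0°: e+L cos θ2 = 0.2482;  O2 = (-0.1241, 0.2149, -0.0208)
arm 3 at φ=240.0°: e+L cos θ3 = 0.2500;  O3 = (-0.1250, -0.2165, 0.0000)
eliminate P² terms by subtracting sphere 1 from 2 and 3
[-0.7400 0.4299 0.0204]·P = 0.0006;  [-0.7418 -0.4330 0.0621]·P = 0.0011
Cramer: x(z) = -0.0011+0.0556z;  y(z) = -0.0005+0.0482z
sphere 1 gives Az²+Bz+C=0 with A=1.0054, B=0.0346, C=-0.0164;  B²−4AC=0.0672;  roots -0.1461, 0.1117;  negative root z = -0.1461
x = -0.0092, y = -0.0076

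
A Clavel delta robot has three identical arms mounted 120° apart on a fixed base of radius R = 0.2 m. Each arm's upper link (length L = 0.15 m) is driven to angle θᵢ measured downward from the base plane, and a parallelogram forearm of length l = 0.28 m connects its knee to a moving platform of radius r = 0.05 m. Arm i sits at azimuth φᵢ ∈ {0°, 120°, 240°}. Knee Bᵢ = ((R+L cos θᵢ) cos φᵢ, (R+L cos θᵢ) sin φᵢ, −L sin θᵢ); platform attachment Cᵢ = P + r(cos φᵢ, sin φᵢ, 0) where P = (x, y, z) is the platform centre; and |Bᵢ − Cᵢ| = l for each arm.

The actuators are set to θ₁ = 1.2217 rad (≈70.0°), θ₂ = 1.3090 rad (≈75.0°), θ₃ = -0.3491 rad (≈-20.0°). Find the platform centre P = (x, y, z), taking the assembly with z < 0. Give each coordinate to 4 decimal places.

S1 = (0.2013·cos0.0°, 0.2013·sin0.0°, -0.1410) = (0.2013, 0.0000, -0.1410)
φ2=120.0°: virtual centre (-0.0944, 0.1635, -0.1449), radius l
arm 3 at φ=240.0°: (R−r)+L cos θ3 = 0.2910;  S3 = (-0.1455, -0.2520, 0.0513)
|S₂|²−|S₁|² = -0.0037;  |S₃|²−|S₁|² = 0.0269
plane₁₂: -0.5914x+0.3271y+-0.0079z = -0.0037
det = 0.5249;  x = -0.0132+0.2320z,  y = -0.0353+0.4437z
quadratic in z: (1.2507)z²+(0.1511)z+(-0.0113)=0, √Δ=0.2816 → z ∈ {-0.1730, 0.0522}; z = -0.1730 (taking z<0)
x = -0.0533, y = -0.1120

(-0.0533, -0.1120, -0.1730)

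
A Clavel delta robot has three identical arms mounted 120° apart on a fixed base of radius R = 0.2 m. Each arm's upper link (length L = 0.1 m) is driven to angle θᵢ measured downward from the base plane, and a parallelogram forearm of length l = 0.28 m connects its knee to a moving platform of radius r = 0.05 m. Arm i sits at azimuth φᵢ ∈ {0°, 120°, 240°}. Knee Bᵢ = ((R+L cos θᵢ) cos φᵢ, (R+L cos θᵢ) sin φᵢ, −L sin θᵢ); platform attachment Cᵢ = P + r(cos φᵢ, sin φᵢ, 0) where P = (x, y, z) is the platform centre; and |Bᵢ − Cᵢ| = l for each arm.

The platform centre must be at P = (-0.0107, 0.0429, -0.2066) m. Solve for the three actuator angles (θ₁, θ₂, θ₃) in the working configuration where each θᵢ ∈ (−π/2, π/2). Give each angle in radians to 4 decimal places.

arm 1 (φ=0.0°): x'=-0.0107, y'=0.0429
  A cos θ + B sin θ = C:  0.1607·cos θ + -0.2066·sin θ = -0.0097
  θ1 = atan2(B,A) + arccos(C/0.2617) = 0.6983
rotate P by −φ2: (0.0425, -0.0122, -0.2066)
  e−x'=0.1075;  (l²−L²−(e−x')²−y'²−z²)/2L = 0.0701
  θ2 = atan2(B,A) + arccos(C/0.2329) = 0.1742
rotate P by −φ3: (-0.0318, -0.0307, -0.2066)
  e−x'=0.1818;  (l²−L²−(e−x')²−y'²−z²)/2L = -0.0414
  √(A²+B²)=0.2752;  θ3 = -0.8492+1.7218 ≈ 0.8726

θ₁ = 0.6983, θ₂ = 0.1742, θ₃ = 0.8726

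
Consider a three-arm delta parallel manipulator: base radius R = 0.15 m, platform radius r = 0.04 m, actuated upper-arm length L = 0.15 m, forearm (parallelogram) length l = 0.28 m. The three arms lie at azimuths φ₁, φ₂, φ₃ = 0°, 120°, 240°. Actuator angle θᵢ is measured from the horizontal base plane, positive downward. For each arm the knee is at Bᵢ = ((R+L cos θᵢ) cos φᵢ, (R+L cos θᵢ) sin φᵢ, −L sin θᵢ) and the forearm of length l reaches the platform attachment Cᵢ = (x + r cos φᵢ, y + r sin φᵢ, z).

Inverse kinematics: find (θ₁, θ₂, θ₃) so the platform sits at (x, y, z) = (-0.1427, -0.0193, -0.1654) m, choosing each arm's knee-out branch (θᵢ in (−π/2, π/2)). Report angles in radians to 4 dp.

θ₁ = 1.3961, θ₂ = 0.1748, θ₃ = -0.1742

arm 1 (φ=0.0°): x'=-0.1427, y'=-0.0193
  e−x'=0.2527;  (l²−L²−(e−x')²−y'²−z²)/2L = -0.1190
  θ1 = atan2(B,A) + arccos(C/0.3020) = 1.3961
arm 2 (φ=120.0°): x'=0.0546, y'=0.1332
  A cos θ + B sin θ = C:  0.0554·cos θ + -0.1654·sin θ = 0.0258
  γ=atan2(-0.1654,0.0554)=-1.2478;  ψ=arccos(0.1477)=1.4226;  θ2=γ+ψ≈0.1748
rotate P by −φ3: (0.0881, -0.1139, -0.1654)
  A cos θ + B sin θ = C:  0.0219·cos θ + -0.1654·sin θ = 0.0503
  θ3 = atan2(B,A) + arccos(C/0.1668) = -0.1742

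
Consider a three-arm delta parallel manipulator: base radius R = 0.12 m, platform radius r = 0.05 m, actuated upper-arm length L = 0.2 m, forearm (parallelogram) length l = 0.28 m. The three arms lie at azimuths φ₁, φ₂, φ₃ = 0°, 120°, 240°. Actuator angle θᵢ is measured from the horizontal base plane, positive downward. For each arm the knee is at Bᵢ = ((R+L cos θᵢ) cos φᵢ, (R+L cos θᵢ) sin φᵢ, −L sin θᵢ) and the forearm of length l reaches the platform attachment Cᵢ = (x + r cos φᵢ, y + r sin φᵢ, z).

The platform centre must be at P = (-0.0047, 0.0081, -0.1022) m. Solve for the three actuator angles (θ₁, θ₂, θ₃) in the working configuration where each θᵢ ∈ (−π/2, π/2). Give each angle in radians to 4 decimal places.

φ1=0.0° → target in arm frame (-0.0047, 0.0081)
  A cos θ + B sin θ = C:  0.0747·cos θ + -0.1022·sin θ = 0.0558
  θ1 = atan2(B,A) + arccos(C/0.1266) = 0.1749
arm 2 (φ=120.0°): x'=0.0094, y'=0.0000
  A cos θ + B sin θ = C:  0.0606·cos θ + -0.1022·sin θ = 0.0607
  √(A²+B²)=0.1188;  θ2 = -1.0353+1.0347 ≈ -0.0006
arm 3 (φ=240.0°): x'=-0.0047, y'=-0.0081
  A cos θ + B sin θ = C:  0.0747·cos θ + -0.1022·sin θ = 0.0558
  θ3 = atan2(B,A) + arccos(C/0.1266) = 0.1745

θ₁ = 0.1749, θ₂ = -0.0006, θ₃ = 0.1745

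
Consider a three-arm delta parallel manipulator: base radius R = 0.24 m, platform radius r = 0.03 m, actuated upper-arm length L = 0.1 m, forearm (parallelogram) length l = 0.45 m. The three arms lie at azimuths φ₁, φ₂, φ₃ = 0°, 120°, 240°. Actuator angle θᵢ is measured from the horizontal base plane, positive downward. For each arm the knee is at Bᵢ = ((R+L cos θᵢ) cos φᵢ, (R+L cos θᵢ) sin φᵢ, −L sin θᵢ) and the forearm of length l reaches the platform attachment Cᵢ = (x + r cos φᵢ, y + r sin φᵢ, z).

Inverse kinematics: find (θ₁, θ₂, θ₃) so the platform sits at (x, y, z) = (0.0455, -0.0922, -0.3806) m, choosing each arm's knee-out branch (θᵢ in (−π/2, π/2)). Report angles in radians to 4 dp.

θ₁ = 0.2617, θ₂ = 1.2214, θ₃ = 0.1738

rotate P by −φ1: (0.0455, -0.0922, -0.3806)
  e−x'=0.1645;  (l²−L²−(e−x')²−y'²−z²)/2L = 0.0604
  θ1 = atan2(B,A) + arccos(C/0.4146) = 0.2617
arm 2 (φ=120.0°): x'=-0.1026, y'=0.0067
  A=0.3126, B=-0.3806, C=(l²−L²−A²−y'²−z²)/(2L)=-0.2506
  √(A²+B²)=0.4925;  θ2 = -0.8832+2.1046 ≈ 1.2214
arm 3 (φ=240.0°): x'=0.0571, y'=0.0855
  e−x'=0.1529;  (l²−L²−(e−x')²−y'²−z²)/2L = 0.0848
  γ=atan2(-0.3806,0.1529)=-1.1888;  ψ=arccos(0.2067)=1.3626;  θ3=γ+ψ≈0.1738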